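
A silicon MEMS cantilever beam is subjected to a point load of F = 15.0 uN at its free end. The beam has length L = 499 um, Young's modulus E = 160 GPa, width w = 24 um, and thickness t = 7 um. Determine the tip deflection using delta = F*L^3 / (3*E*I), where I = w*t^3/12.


Step 1: Calculate the second moment of area.
I = w * t^3 / 12 = 24 * 7^3 / 12 = 686.0 um^4
Step 2: Convert E to consistent units (1 GPa = 1000 uN/um^2).
E = 160 GPa = 160000 uN/um^2
Step 3: Calculate tip deflection.
delta = F * L^3 / (3 * E * I)
delta = 15.0 * 499^3 / (3 * 160000 * 686.0)
delta = 5.6601 um


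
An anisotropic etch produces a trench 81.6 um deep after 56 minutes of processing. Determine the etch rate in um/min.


Step 1: Etch rate = depth / time
Step 2: rate = 81.6 / 56
rate = 1.457 um/min


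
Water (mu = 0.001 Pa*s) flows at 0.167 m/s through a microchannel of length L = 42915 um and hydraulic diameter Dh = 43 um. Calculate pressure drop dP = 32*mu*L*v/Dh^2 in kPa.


Step 1: Convert to SI: L = 42915e-6 m, Dh = 43e-6 m
Step 2: dP = 32 * 0.001 * 42915e-6 * 0.167 / (43e-6)^2
Step 3: dP = 124033.40 Pa
Step 4: Convert to kPa: dP = 124.03 kPa


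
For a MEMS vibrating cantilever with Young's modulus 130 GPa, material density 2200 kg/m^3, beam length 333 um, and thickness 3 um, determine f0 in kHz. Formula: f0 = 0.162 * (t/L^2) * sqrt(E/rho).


Step 1: Convert units to SI.
t_SI = 3e-6 m, L_SI = 333e-6 m
Step 2: Calculate sqrt(E/rho).
sqrt(130e9 / 2200) = 7687.06 m/s
Step 3: Compute f0.
f0 = 0.162 * 3e-6 / (333e-6)^2 * 7687.06 = 33690.5 Hz = 33.69 kHz


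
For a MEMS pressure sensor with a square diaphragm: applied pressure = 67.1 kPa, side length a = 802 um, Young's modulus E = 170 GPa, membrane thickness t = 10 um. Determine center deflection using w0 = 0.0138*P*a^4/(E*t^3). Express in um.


Step 1: Convert pressure to compatible units (E is in GPa, so P in GPa).
P = 67.1 kPa = 67.1e-6 GPa
Step 2: Compute numerator: 0.0138 * P * a^4.
a^4 = 802^4 = 413711385616
numerator = 0.0138 * 67.1e-6 * 413711385616 = 3.830885e+05
Step 3: Compute denominator: E * t^3 = 170 * 10^3 = 170000
Step 4: w0 = numerator / denominator = 3.830885e+05 / 170000 = 2.2535 um


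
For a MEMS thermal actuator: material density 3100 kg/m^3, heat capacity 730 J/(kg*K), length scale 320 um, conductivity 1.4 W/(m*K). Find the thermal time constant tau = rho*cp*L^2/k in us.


Step 1: Convert L to m: L = 320e-6 m
Step 2: L^2 = (320e-6)^2 = 1.024e-07 m^2
Step 3: tau = 3100 * 730 * 1.024e-07 / 1.4 = 1.6552228571e-01 s
Step 4: Convert to microseconds (multiply by 1e6).
tau = 165522.286 us


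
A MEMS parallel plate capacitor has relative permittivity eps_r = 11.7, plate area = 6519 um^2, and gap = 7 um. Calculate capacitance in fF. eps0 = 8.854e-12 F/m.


Step 1: Convert area to m^2: A = 6519e-12 m^2
Step 2: Convert gap to m: d = 7e-6 m
Step 3: C = eps0 * eps_r * A / d
C = 8.854e-12 * 11.7 * 6519e-12 / 7e-6
Step 4: Convert to fF (multiply by 1e15).
C = 96.47 fF


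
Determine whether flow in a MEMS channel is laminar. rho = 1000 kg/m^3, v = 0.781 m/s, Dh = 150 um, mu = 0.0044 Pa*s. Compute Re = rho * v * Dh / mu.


Step 1: Convert Dh to meters: Dh = 150e-6 m
Step 2: Re = rho * v * Dh / mu
Re = 1000 * 0.781 * 150e-6 / 0.0044
Re = 26.625
Since Re = 26.625 is below ~2300, the flow is laminar.


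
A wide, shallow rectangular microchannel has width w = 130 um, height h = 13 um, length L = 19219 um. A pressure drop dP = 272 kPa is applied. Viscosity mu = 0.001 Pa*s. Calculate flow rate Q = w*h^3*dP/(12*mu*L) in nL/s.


Step 1: Convert all dimensions to SI (meters).
w = 130e-6 m, h = 13e-6 m, L = 19219e-6 m, dP = 272e3 Pa
Step 2: Q = w * h^3 * dP / (12 * mu * L)
Q = 130e-6 * (13e-6)^3 * 272e3 / (12 * 0.001 * 19219e-6) = 3.3684514e-10 m^3/s
Step 3: Convert Q from m^3/s to nL/s (1 m^3 = 1e12 nL, so multiply by 1e12).
Q = 336.845 nL/s


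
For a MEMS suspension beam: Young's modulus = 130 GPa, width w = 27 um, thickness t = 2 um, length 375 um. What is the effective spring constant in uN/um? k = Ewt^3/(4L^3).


Step 1: Convert E to consistent units (1 GPa = 1000 uN/um^2).
E = 130 GPa = 130000 uN/um^2
Step 2: Compute t^3 = 2^3 = 8
Step 3: Compute L^3 = 375^3 = 52734375
Step 4: k = 130000 * 27 * 8 / (4 * 52734375)
k = 0.1331 uN/um


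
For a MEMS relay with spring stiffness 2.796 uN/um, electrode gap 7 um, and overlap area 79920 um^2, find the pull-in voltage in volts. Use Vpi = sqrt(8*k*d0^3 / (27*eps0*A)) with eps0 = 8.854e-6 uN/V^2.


Step 1: Compute numerator: 8 * k * d0^3 = 8 * 2.796 * 7^3 = 7672.224
Step 2: Compute denominator: 27 * eps0 * A = 27 * 8.854e-6 * 79920 = 19.105515
Step 3: Vpi = sqrt(7672.224 / 19.105515)
Vpi = 20.04 V


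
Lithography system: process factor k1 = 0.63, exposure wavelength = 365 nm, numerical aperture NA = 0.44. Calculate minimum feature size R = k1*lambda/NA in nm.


Step 1: Identify values: k1 = 0.63, lambda = 365 nm, NA = 0.44
Step 2: R = k1 * lambda / NA
R = 0.63 * 365 / 0.44
R = 522.6 nm


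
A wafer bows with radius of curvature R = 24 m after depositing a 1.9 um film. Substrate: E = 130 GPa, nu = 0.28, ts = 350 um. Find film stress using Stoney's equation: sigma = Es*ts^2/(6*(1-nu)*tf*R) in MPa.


Step 1: Compute numerator: Es * ts^2 = 130 * 350^2 = 15925000 (GPa*um^2)
Step 2: Compute denominator (R in um): 6*(1-nu)*tf*R = 6*0.72*1.9*24e6 = 196992000.0 (um^2)
Step 3: sigma (GPa) = 15925000 / 196992000.0 = 8.0841e-02 GPa
Step 4: Convert to MPa (x1000): sigma = 80.8 MPa


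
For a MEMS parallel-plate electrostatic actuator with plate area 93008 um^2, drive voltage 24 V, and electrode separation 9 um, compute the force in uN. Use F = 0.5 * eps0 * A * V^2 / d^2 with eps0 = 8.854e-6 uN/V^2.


Step 1: Identify parameters.
eps0 = 8.854e-6 uN/V^2, A = 93008 um^2, V = 24 V, d = 9 um
Step 2: Compute V^2 = 24^2 = 576
Step 3: Compute d^2 = 9^2 = 81
Step 4: F = 0.5 * 8.854e-6 * 93008 * 576 / 81
F = 2.928 uN


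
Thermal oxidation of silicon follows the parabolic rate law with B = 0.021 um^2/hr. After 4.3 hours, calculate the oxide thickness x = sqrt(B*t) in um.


Step 1: Compute B*t = 0.021 * 4.3 = 0.0903
Step 2: x = sqrt(0.0903)
x = 0.3 um


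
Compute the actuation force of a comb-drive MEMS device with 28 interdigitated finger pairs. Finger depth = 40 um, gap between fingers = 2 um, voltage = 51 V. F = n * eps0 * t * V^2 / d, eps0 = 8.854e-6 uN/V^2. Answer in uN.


Step 1: Parameters: n=28, eps0=8.854e-6 uN/V^2, t=40 um, V=51 V, d=2 um
Step 2: V^2 = 2601
Step 3: F = 28 * 8.854e-6 * 40 * 2601 / 2
F = 12.896 uN


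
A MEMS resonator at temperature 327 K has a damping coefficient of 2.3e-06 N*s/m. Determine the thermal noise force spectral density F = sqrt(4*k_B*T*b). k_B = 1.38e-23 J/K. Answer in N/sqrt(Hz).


Step 1: Compute 4 * k_B * T * b
= 4 * 1.38e-23 * 327 * 2.3e-06
= 4.1516e-26 N^2/Hz
Step 2: F_noise = sqrt(4.1516e-26)
F_noise = 2.04e-13 N/sqrt(Hz)


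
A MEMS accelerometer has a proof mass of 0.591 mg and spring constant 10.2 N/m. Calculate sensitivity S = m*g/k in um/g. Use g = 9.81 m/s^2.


Step 1: Convert mass: m = 0.591 mg = 5.91e-07 kg
Step 2: S = m * g / k = 5.91e-07 * 9.81 / 10.2
Step 3: S = 5.68e-07 m/g
Step 4: Convert to um/g: S = 0.568 um/g


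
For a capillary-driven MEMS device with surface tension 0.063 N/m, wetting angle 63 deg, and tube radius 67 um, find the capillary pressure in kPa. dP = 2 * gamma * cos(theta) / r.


Step 1: cos(63 deg) = 0.454
Step 2: Convert r to m: r = 67e-6 m
Step 3: dP = 2 * 0.063 * 0.454 / 67e-6 = 853.8 Pa
Step 4: Convert Pa to kPa (divide by 1000).
dP = 0.85 kPa


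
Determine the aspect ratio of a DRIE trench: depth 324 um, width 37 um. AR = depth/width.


Step 1: AR = depth / width
Step 2: AR = 324 / 37
AR = 8.8


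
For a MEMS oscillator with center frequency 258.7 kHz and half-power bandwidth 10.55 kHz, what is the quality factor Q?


Step 1: Q = f0 / bandwidth
Step 2: Q = 258.7 / 10.55
Q = 24.5


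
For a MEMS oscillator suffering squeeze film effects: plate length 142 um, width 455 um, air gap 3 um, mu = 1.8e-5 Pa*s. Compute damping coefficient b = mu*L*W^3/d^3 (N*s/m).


Step 1: Convert to SI.
L = 142e-6 m, W = 455e-6 m, d = 3e-6 m
Step 2: W^3 = (455e-6)^3 = 9.42e-11 m^3
Step 3: d^3 = (3e-6)^3 = 2.70e-17 m^3
Step 4: b = 1.8e-5 * 142e-6 * 9.42e-11 / 2.70e-17
b = 8.92e-03 N*s/m


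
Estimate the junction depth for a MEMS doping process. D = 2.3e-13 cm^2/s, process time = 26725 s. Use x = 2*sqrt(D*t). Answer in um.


Step 1: Compute D*t = 2.3e-13 * 26725 = 6.14675e-09 cm^2
Step 2: sqrt(D*t) = 7.84012e-05 cm
Step 3: x = 2 * 7.84012e-05 cm = 1.568024e-04 cm
Step 4: Convert to um (1 cm = 1e4 um): x = 1.568 um


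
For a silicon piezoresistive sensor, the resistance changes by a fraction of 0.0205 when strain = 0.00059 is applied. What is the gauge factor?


Step 1: Identify values.
dR/R = 0.0205, strain = 0.00059
Step 2: GF = (dR/R) / strain = 0.0205 / 0.00059
GF = 34.7


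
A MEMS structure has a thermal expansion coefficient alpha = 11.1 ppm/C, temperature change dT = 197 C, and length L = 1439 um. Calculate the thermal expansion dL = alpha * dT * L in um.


Step 1: Convert CTE: alpha = 11.1 ppm/C = 11.1e-6 /C
Step 2: dL = 11.1e-6 * 197 * 1439
dL = 3.1467 um


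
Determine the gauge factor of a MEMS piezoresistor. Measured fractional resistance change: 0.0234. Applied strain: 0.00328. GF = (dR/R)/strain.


Step 1: Identify values.
dR/R = 0.0234, strain = 0.00328
Step 2: GF = (dR/R) / strain = 0.0234 / 0.00328
GF = 7.1


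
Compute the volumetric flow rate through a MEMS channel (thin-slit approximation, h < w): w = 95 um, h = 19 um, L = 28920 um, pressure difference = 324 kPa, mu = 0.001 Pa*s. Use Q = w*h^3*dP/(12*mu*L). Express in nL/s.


Step 1: Convert all dimensions to SI (meters).
w = 95e-6 m, h = 19e-6 m, L = 28920e-6 m, dP = 324e3 Pa
Step 2: Q = w * h^3 * dP / (12 * mu * L)
Q = 95e-6 * (19e-6)^3 * 324e3 / (12 * 0.001 * 28920e-6) = 6.0834492e-10 m^3/s
Step 3: Convert Q from m^3/s to nL/s (1 m^3 = 1e12 nL, so multiply by 1e12).
Q = 608.345 nL/s


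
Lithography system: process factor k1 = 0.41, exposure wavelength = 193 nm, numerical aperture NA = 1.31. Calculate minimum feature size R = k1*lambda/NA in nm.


Step 1: Identify values: k1 = 0.41, lambda = 193 nm, NA = 1.31
Step 2: R = k1 * lambda / NA
R = 0.41 * 193 / 1.31
R = 60.4 nm


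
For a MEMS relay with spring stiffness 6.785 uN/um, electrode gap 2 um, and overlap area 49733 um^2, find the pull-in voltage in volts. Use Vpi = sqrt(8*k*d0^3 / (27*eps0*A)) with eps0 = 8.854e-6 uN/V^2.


Step 1: Compute numerator: 8 * k * d0^3 = 8 * 6.785 * 2^3 = 434.24
Step 2: Compute denominator: 27 * eps0 * A = 27 * 8.854e-6 * 49733 = 11.889072
Step 3: Vpi = sqrt(434.24 / 11.889072)
Vpi = 6.04 V


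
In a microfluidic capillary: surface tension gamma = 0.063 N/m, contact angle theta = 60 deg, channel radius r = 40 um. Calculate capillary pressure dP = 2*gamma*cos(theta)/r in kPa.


Step 1: cos(60 deg) = 0.5
Step 2: Convert r to m: r = 40e-6 m
Step 3: dP = 2 * 0.063 * 0.5 / 40e-6 = 1575.0 Pa
Step 4: Convert Pa to kPa (divide by 1000).
dP = 1.58 kPa


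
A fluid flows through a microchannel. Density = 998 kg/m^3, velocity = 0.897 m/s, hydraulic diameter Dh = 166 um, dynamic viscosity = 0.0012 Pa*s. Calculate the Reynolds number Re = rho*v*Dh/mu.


Step 1: Convert Dh to meters: Dh = 166e-6 m
Step 2: Re = rho * v * Dh / mu
Re = 998 * 0.897 * 166e-6 / 0.0012
Re = 123.837


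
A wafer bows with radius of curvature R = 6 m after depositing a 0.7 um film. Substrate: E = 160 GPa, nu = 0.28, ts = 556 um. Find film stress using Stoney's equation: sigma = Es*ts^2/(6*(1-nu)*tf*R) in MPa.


Step 1: Compute numerator: Es * ts^2 = 160 * 556^2 = 49461760 (GPa*um^2)
Step 2: Compute denominator (R in um): 6*(1-nu)*tf*R = 6*0.72*0.7*6e6 = 18144000.0 (um^2)
Step 3: sigma (GPa) = 49461760 / 18144000.0 = 2.726067e+00 GPa
Step 4: Convert to MPa (x1000): sigma = 2726.1 MPa


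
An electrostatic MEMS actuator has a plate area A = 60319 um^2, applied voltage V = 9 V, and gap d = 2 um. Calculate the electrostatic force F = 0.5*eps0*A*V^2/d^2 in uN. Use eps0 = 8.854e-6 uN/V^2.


Step 1: Identify parameters.
eps0 = 8.854e-6 uN/V^2, A = 60319 um^2, V = 9 V, d = 2 um
Step 2: Compute V^2 = 9^2 = 81
Step 3: Compute d^2 = 2^2 = 4
Step 4: F = 0.5 * 8.854e-6 * 60319 * 81 / 4
F = 5.407 uN


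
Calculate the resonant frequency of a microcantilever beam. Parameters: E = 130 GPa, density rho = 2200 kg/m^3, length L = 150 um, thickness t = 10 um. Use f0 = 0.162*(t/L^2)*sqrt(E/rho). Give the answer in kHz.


Step 1: Convert units to SI.
t_SI = 10e-6 m, L_SI = 150e-6 m
Step 2: Calculate sqrt(E/rho).
sqrt(130e9 / 2200) = 7687.06 m/s
Step 3: Compute f0.
f0 = 0.162 * 10e-6 / (150e-6)^2 * 7687.06 = 553468.3 Hz = 553.47 kHz


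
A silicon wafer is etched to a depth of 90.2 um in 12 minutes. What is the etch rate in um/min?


Step 1: Etch rate = depth / time
Step 2: rate = 90.2 / 12
rate = 7.517 um/min


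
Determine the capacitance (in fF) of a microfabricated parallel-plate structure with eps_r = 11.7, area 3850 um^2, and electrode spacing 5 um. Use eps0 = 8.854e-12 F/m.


Step 1: Convert area to m^2: A = 3850e-12 m^2
Step 2: Convert gap to m: d = 5e-6 m
Step 3: C = eps0 * eps_r * A / d
C = 8.854e-12 * 11.7 * 3850e-12 / 5e-6
Step 4: Convert to fF (multiply by 1e15).
C = 79.77 fF


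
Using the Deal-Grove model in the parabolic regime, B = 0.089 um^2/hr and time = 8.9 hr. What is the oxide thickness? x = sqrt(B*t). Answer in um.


Step 1: Compute B*t = 0.089 * 8.9 = 0.7921
Step 2: x = sqrt(0.7921)
x = 0.89 um


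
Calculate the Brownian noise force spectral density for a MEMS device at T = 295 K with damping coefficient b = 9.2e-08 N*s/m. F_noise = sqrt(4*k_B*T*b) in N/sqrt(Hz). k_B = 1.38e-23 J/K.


Step 1: Compute 4 * k_B * T * b
= 4 * 1.38e-23 * 295 * 9.2e-08
= 1.4981e-27 N^2/Hz
Step 2: F_noise = sqrt(1.4981e-27)
F_noise = 3.87e-14 N/sqrt(Hz)


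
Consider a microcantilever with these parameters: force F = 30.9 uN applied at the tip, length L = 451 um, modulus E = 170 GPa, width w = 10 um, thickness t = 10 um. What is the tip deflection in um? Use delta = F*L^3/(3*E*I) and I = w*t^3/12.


Step 1: Calculate the second moment of area.
I = w * t^3 / 12 = 10 * 10^3 / 12 = 833.3333 um^4
Step 2: Convert E to consistent units (1 GPa = 1000 uN/um^2).
E = 170 GPa = 170000 uN/um^2
Step 3: Calculate tip deflection.
delta = F * L^3 / (3 * E * I)
delta = 30.9 * 451^3 / (3 * 170000 * 833.3333)
delta = 6.6696 um


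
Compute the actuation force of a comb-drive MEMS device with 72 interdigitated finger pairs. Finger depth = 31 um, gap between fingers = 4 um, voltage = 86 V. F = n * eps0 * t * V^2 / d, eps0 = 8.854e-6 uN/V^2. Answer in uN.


Step 1: Parameters: n=72, eps0=8.854e-6 uN/V^2, t=31 um, V=86 V, d=4 um
Step 2: V^2 = 7396
Step 3: F = 72 * 8.854e-6 * 31 * 7396 / 4
F = 36.54 uN


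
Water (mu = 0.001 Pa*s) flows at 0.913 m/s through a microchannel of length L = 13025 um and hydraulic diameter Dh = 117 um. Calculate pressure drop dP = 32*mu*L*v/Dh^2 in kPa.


Step 1: Convert to SI: L = 13025e-6 m, Dh = 117e-6 m
Step 2: dP = 32 * 0.001 * 13025e-6 * 0.913 / (117e-6)^2
Step 3: dP = 27798.85 Pa
Step 4: Convert to kPa: dP = 27.8 kPa


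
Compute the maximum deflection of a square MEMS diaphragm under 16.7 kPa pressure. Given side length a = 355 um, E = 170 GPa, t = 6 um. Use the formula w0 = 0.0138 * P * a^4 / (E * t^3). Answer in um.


Step 1: Convert pressure to compatible units (E is in GPa, so P in GPa).
P = 16.7 kPa = 16.7e-6 GPa
Step 2: Compute numerator: 0.0138 * P * a^4.
a^4 = 355^4 = 15882300625
numerator = 0.0138 * 16.7e-6 * 15882300625 = 3.6602e+03
Step 3: Compute denominator: E * t^3 = 170 * 6^3 = 36720
Step 4: w0 = numerator / denominator = 3.6602e+03 / 36720 = 0.0997 um


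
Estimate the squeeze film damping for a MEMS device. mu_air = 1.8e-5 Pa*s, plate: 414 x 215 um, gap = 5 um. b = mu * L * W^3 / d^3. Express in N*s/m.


Step 1: Convert to SI.
L = 414e-6 m, W = 215e-6 m, d = 5e-6 m
Step 2: W^3 = (215e-6)^3 = 9.94e-12 m^3
Step 3: d^3 = (5e-6)^3 = 1.25e-16 m^3
Step 4: b = 1.8e-5 * 414e-6 * 9.94e-12 / 1.25e-16
b = 5.92e-04 N*s/m


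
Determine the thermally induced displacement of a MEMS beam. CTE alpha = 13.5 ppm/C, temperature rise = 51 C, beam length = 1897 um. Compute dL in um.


Step 1: Convert CTE: alpha = 13.5 ppm/C = 13.5e-6 /C
Step 2: dL = 13.5e-6 * 51 * 1897
dL = 1.3061 um


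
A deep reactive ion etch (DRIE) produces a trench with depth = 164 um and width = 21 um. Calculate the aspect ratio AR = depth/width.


Step 1: AR = depth / width
Step 2: AR = 164 / 21
AR = 7.8


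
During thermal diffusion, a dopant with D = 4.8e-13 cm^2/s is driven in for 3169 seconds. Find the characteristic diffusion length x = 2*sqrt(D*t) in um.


Step 1: Compute D*t = 4.8e-13 * 3169 = 1.52112e-09 cm^2
Step 2: sqrt(D*t) = 3.9e-05 cm
Step 3: x = 2 * 3.9e-05 cm = 7.8e-05 cm
Step 4: Convert to um (1 cm = 1e4 um): x = 0.78 um


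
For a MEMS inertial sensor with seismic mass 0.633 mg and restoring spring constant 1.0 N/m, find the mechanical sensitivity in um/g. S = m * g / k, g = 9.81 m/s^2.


Step 1: Convert mass: m = 0.633 mg = 6.33e-07 kg
Step 2: S = m * g / k = 6.33e-07 * 9.81 / 1.0
Step 3: S = 6.21e-06 m/g
Step 4: Convert to um/g: S = 6.21 um/g


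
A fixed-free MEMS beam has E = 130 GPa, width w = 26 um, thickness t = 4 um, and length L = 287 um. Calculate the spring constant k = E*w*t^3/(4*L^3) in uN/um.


Step 1: Convert E to consistent units (1 GPa = 1000 uN/um^2).
E = 130 GPa = 130000 uN/um^2
Step 2: Compute t^3 = 4^3 = 64
Step 3: Compute L^3 = 287^3 = 23639903
Step 4: k = 130000 * 26 * 64 / (4 * 23639903)
k = 2.2877 uN/um


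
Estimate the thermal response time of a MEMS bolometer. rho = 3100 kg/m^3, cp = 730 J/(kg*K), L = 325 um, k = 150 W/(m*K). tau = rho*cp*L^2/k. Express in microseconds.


Step 1: Convert L to m: L = 325e-6 m
Step 2: L^2 = (325e-6)^2 = 1.05625e-07 m^2
Step 3: tau = 3100 * 730 * 1.05625e-07 / 150 = 1.59352917e-03 s
Step 4: Convert to microseconds (multiply by 1e6).
tau = 1593.529 us


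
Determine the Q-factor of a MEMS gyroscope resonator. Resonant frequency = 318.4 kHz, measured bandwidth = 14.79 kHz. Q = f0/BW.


Step 1: Q = f0 / bandwidth
Step 2: Q = 318.4 / 14.79
Q = 21.5


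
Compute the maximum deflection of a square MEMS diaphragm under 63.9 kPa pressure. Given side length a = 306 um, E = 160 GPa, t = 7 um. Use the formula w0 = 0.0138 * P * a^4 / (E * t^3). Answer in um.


Step 1: Convert pressure to compatible units (E is in GPa, so P in GPa).
P = 63.9 kPa = 63.9e-6 GPa
Step 2: Compute numerator: 0.0138 * P * a^4.
a^4 = 306^4 = 8767700496
numerator = 0.0138 * 63.9e-6 * 8767700496 = 7.73153e+03
Step 3: Compute denominator: E * t^3 = 160 * 7^3 = 54880
Step 4: w0 = numerator / denominator = 7.73153e+03 / 54880 = 0.1409 um


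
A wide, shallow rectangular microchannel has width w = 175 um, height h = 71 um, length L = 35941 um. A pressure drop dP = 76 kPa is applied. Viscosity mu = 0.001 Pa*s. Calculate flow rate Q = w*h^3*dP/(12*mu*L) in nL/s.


Step 1: Convert all dimensions to SI (meters).
w = 175e-6 m, h = 71e-6 m, L = 35941e-6 m, dP = 76e3 Pa
Step 2: Q = w * h^3 * dP / (12 * mu * L)
Q = 175e-6 * (71e-6)^3 * 76e3 / (12 * 0.001 * 35941e-6) = 1.103710781e-08 m^3/s
Step 3: Convert Q from m^3/s to nL/s (1 m^3 = 1e12 nL, so multiply by 1e12).
Q = 11037.108 nL/s


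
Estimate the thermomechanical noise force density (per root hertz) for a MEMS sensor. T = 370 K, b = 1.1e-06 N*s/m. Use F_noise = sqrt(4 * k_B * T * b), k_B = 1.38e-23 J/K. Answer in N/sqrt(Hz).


Step 1: Compute 4 * k_B * T * b
= 4 * 1.38e-23 * 370 * 1.1e-06
= 2.2466e-26 N^2/Hz
Step 2: F_noise = sqrt(2.2466e-26)
F_noise = 1.50e-13 N/sqrt(Hz)


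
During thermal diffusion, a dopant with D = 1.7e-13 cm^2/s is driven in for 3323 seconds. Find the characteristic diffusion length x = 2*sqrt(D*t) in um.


Step 1: Compute D*t = 1.7e-13 * 3323 = 5.6491e-10 cm^2
Step 2: sqrt(D*t) = 2.3768e-05 cm
Step 3: x = 2 * 2.3768e-05 cm = 4.7536e-05 cm
Step 4: Convert to um (1 cm = 1e4 um): x = 0.475 um


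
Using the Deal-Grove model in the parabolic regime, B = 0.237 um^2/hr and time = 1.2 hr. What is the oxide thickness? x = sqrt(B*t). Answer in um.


Step 1: Compute B*t = 0.237 * 1.2 = 0.2844
Step 2: x = sqrt(0.2844)
x = 0.533 um


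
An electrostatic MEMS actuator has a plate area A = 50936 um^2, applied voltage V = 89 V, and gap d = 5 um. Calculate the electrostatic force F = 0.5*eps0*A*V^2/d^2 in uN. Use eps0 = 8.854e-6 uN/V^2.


Step 1: Identify parameters.
eps0 = 8.854e-6 uN/V^2, A = 50936 um^2, V = 89 V, d = 5 um
Step 2: Compute V^2 = 89^2 = 7921
Step 3: Compute d^2 = 5^2 = 25
Step 4: F = 0.5 * 8.854e-6 * 50936 * 7921 / 25
F = 71.445 uN


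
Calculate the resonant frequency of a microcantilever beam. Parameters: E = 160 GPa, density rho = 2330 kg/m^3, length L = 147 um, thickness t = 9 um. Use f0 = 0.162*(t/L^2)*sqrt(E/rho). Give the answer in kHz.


Step 1: Convert units to SI.
t_SI = 9e-6 m, L_SI = 147e-6 m
Step 2: Calculate sqrt(E/rho).
sqrt(160e9 / 2330) = 8286.71 m/s
Step 3: Compute f0.
f0 = 0.162 * 9e-6 / (147e-6)^2 * 8286.71 = 559120.0 Hz = 559.12 kHz


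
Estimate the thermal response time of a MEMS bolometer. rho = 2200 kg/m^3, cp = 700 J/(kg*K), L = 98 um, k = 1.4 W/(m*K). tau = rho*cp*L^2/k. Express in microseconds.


Step 1: Convert L to m: L = 98e-6 m
Step 2: L^2 = (98e-6)^2 = 9.604e-09 m^2
Step 3: tau = 2200 * 700 * 9.604e-09 / 1.4 = 1.05644e-02 s
Step 4: Convert to microseconds (multiply by 1e6).
tau = 10564.4 us


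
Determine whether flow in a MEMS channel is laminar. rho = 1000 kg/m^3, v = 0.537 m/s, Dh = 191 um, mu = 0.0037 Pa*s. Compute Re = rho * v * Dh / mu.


Step 1: Convert Dh to meters: Dh = 191e-6 m
Step 2: Re = rho * v * Dh / mu
Re = 1000 * 0.537 * 191e-6 / 0.0037
Re = 27.721
Since Re = 27.721 is below ~2300, the flow is laminar.


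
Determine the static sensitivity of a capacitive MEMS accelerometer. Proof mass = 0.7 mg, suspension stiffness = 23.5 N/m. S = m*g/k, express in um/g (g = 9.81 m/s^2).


Step 1: Convert mass: m = 0.7 mg = 7.00e-07 kg
Step 2: S = m * g / k = 7.00e-07 * 9.81 / 23.5
Step 3: S = 2.92e-07 m/g
Step 4: Convert to um/g: S = 0.292 um/g


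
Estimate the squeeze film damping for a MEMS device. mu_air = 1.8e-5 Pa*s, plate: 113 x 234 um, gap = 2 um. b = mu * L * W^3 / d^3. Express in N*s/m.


Step 1: Convert to SI.
L = 113e-6 m, W = 234e-6 m, d = 2e-6 m
Step 2: W^3 = (234e-6)^3 = 1.28e-11 m^3
Step 3: d^3 = (2e-6)^3 = 8.00e-18 m^3
Step 4: b = 1.8e-5 * 113e-6 * 1.28e-11 / 8.00e-18
b = 3.26e-03 N*s/m


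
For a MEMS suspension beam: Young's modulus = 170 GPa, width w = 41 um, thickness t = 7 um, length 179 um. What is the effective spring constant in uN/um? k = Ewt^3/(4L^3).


Step 1: Convert E to consistent units (1 GPa = 1000 uN/um^2).
E = 170 GPa = 170000 uN/um^2
Step 2: Compute t^3 = 7^3 = 343
Step 3: Compute L^3 = 179^3 = 5735339
Step 4: k = 170000 * 41 * 343 / (4 * 5735339)
k = 104.2096 uN/um


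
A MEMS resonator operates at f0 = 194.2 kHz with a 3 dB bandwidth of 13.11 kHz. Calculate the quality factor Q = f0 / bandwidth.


Step 1: Q = f0 / bandwidth
Step 2: Q = 194.2 / 13.11
Q = 14.8


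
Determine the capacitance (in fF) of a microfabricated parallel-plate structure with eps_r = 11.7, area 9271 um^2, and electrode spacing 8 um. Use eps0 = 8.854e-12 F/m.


Step 1: Convert area to m^2: A = 9271e-12 m^2
Step 2: Convert gap to m: d = 8e-6 m
Step 3: C = eps0 * eps_r * A / d
C = 8.854e-12 * 11.7 * 9271e-12 / 8e-6
Step 4: Convert to fF (multiply by 1e15).
C = 120.05 fF


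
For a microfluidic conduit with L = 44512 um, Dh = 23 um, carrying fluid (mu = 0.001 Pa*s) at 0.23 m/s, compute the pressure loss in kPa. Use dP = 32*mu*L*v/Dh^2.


Step 1: Convert to SI: L = 44512e-6 m, Dh = 23e-6 m
Step 2: dP = 32 * 0.001 * 44512e-6 * 0.23 / (23e-6)^2
Step 3: dP = 619297.39 Pa
Step 4: Convert to kPa: dP = 619.3 kPa


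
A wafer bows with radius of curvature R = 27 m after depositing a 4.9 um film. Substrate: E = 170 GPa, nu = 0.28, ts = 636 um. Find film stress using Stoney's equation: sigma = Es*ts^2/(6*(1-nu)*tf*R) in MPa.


Step 1: Compute numerator: Es * ts^2 = 170 * 636^2 = 68764320 (GPa*um^2)
Step 2: Compute denominator (R in um): 6*(1-nu)*tf*R = 6*0.72*4.9*27e6 = 571536000.0 (um^2)
Step 3: sigma (GPa) = 68764320 / 571536000.0 = 1.20315e-01 GPa
Step 4: Convert to MPa (x1000): sigma = 120.3 MPa


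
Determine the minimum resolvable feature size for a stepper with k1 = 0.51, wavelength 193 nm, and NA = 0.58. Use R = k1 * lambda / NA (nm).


Step 1: Identify values: k1 = 0.51, lambda = 193 nm, NA = 0.58
Step 2: R = k1 * lambda / NA
R = 0.51 * 193 / 0.58
R = 169.7 nm


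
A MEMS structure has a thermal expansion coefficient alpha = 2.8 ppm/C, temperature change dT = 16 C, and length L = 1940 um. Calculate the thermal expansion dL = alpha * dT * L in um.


Step 1: Convert CTE: alpha = 2.8 ppm/C = 2.8e-6 /C
Step 2: dL = 2.8e-6 * 16 * 1940
dL = 0.0869 um


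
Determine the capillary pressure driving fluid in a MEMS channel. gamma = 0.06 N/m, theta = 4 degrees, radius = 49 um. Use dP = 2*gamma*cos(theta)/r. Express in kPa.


Step 1: cos(4 deg) = 0.9976
Step 2: Convert r to m: r = 49e-6 m
Step 3: dP = 2 * 0.06 * 0.9976 / 49e-6 = 2443.1 Pa
Step 4: Convert Pa to kPa (divide by 1000).
dP = 2.44 kPa


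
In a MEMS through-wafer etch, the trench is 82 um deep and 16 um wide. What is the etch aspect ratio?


Step 1: AR = depth / width
Step 2: AR = 82 / 16
AR = 5.1


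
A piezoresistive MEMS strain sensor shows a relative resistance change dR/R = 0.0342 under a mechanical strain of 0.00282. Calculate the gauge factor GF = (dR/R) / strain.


Step 1: Identify values.
dR/R = 0.0342, strain = 0.00282
Step 2: GF = (dR/R) / strain = 0.0342 / 0.00282
GF = 12.1


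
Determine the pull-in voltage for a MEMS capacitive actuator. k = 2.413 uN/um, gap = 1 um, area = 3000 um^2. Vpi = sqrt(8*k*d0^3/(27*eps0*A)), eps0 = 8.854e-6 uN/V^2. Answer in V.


Step 1: Compute numerator: 8 * k * d0^3 = 8 * 2.413 * 1^3 = 19.304
Step 2: Compute denominator: 27 * eps0 * A = 27 * 8.854e-6 * 3000 = 0.717174
Step 3: Vpi = sqrt(19.304 / 0.717174)
Vpi = 5.19 V


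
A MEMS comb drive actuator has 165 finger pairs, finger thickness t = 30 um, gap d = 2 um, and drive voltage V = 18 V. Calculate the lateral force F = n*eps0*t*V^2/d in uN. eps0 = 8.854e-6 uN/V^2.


Step 1: Parameters: n=165, eps0=8.854e-6 uN/V^2, t=30 um, V=18 V, d=2 um
Step 2: V^2 = 324
Step 3: F = 165 * 8.854e-6 * 30 * 324 / 2
F = 7.1 uN


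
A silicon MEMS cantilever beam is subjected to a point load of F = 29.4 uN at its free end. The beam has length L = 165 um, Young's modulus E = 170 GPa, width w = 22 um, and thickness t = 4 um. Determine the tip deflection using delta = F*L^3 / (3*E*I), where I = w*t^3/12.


Step 1: Calculate the second moment of area.
I = w * t^3 / 12 = 22 * 4^3 / 12 = 117.3333 um^4
Step 2: Convert E to consistent units (1 GPa = 1000 uN/um^2).
E = 170 GPa = 170000 uN/um^2
Step 3: Calculate tip deflection.
delta = F * L^3 / (3 * E * I)
delta = 29.4 * 165^3 / (3 * 170000 * 117.3333)
delta = 2.207 um


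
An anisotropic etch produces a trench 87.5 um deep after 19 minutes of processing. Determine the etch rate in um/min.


Step 1: Etch rate = depth / time
Step 2: rate = 87.5 / 19
rate = 4.605 um/min


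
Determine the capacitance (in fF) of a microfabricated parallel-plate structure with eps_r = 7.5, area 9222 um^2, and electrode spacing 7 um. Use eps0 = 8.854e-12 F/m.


Step 1: Convert area to m^2: A = 9222e-12 m^2
Step 2: Convert gap to m: d = 7e-6 m
Step 3: C = eps0 * eps_r * A / d
C = 8.854e-12 * 7.5 * 9222e-12 / 7e-6
Step 4: Convert to fF (multiply by 1e15).
C = 87.48 fF


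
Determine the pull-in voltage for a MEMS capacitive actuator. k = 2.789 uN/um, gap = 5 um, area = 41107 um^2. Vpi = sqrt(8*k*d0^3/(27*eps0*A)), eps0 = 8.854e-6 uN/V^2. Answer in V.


Step 1: Compute numerator: 8 * k * d0^3 = 8 * 2.789 * 5^3 = 2789.0
Step 2: Compute denominator: 27 * eps0 * A = 27 * 8.854e-6 * 41107 = 9.826957
Step 3: Vpi = sqrt(2789.0 / 9.826957)
Vpi = 16.85 V


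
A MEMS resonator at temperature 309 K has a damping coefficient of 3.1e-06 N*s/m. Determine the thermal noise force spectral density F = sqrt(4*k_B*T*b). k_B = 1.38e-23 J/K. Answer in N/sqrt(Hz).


Step 1: Compute 4 * k_B * T * b
= 4 * 1.38e-23 * 309 * 3.1e-06
= 5.2876e-26 N^2/Hz
Step 2: F_noise = sqrt(5.2876e-26)
F_noise = 2.30e-13 N/sqrt(Hz)


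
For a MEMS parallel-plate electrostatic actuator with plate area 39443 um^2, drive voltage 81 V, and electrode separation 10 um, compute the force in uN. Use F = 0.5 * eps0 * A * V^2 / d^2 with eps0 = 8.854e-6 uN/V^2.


Step 1: Identify parameters.
eps0 = 8.854e-6 uN/V^2, A = 39443 um^2, V = 81 V, d = 10 um
Step 2: Compute V^2 = 81^2 = 6561
Step 3: Compute d^2 = 10^2 = 100
Step 4: F = 0.5 * 8.854e-6 * 39443 * 6561 / 100
F = 11.456 uN


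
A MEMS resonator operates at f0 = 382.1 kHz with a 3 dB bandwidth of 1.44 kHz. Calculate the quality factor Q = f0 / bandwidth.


Step 1: Q = f0 / bandwidth
Step 2: Q = 382.1 / 1.44
Q = 265.3


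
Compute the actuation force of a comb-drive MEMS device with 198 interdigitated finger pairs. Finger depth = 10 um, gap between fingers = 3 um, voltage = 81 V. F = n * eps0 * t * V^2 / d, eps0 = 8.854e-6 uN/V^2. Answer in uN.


Step 1: Parameters: n=198, eps0=8.854e-6 uN/V^2, t=10 um, V=81 V, d=3 um
Step 2: V^2 = 6561
Step 3: F = 198 * 8.854e-6 * 10 * 6561 / 3
F = 38.34 uN


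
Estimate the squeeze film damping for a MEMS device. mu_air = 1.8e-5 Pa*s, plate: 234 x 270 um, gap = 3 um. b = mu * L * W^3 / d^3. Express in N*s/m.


Step 1: Convert to SI.
L = 234e-6 m, W = 270e-6 m, d = 3e-6 m
Step 2: W^3 = (270e-6)^3 = 1.97e-11 m^3
Step 3: d^3 = (3e-6)^3 = 2.70e-17 m^3
Step 4: b = 1.8e-5 * 234e-6 * 1.97e-11 / 2.70e-17
b = 3.07e-03 N*s/m


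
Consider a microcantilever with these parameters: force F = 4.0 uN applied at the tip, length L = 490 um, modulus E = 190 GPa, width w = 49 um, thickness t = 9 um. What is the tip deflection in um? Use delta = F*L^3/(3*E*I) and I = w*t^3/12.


Step 1: Calculate the second moment of area.
I = w * t^3 / 12 = 49 * 9^3 / 12 = 2976.75 um^4
Step 2: Convert E to consistent units (1 GPa = 1000 uN/um^2).
E = 190 GPa = 190000 uN/um^2
Step 3: Calculate tip deflection.
delta = F * L^3 / (3 * E * I)
delta = 4.0 * 490^3 / (3 * 190000 * 2976.75)
delta = 0.2774 um


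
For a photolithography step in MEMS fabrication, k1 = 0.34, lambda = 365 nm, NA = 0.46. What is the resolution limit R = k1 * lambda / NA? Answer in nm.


Step 1: Identify values: k1 = 0.34, lambda = 365 nm, NA = 0.46
Step 2: R = k1 * lambda / NA
R = 0.34 * 365 / 0.46
R = 269.8 nm


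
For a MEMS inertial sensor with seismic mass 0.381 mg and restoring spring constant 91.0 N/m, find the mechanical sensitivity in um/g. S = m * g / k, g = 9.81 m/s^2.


Step 1: Convert mass: m = 0.381 mg = 3.81e-07 kg
Step 2: S = m * g / k = 3.81e-07 * 9.81 / 91.0
Step 3: S = 4.11e-08 m/g
Step 4: Convert to um/g: S = 0.041 um/g


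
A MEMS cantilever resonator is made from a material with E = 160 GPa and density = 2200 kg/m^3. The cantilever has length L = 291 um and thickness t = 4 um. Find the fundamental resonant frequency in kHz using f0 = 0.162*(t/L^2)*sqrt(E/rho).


Step 1: Convert units to SI.
t_SI = 4e-6 m, L_SI = 291e-6 m
Step 2: Calculate sqrt(E/rho).
sqrt(160e9 / 2200) = 8528.03 m/s
Step 3: Compute f0.
f0 = 0.162 * 4e-6 / (291e-6)^2 * 8528.03 = 65258.6 Hz = 65.26 kHz


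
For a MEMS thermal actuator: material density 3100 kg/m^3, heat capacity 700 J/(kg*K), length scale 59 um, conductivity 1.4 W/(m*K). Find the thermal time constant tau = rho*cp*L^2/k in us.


Step 1: Convert L to m: L = 59e-6 m
Step 2: L^2 = (59e-6)^2 = 3.481e-09 m^2
Step 3: tau = 3100 * 700 * 3.481e-09 / 1.4 = 5.39555e-03 s
Step 4: Convert to microseconds (multiply by 1e6).
tau = 5395.55 us


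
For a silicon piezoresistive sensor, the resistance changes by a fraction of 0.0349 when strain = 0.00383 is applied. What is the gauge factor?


Step 1: Identify values.
dR/R = 0.0349, strain = 0.00383
Step 2: GF = (dR/R) / strain = 0.0349 / 0.00383
GF = 9.1


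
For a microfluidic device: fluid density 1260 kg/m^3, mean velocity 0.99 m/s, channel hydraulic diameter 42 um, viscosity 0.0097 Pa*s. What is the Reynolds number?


Step 1: Convert Dh to meters: Dh = 42e-6 m
Step 2: Re = rho * v * Dh / mu
Re = 1260 * 0.99 * 42e-6 / 0.0097
Re = 5.401


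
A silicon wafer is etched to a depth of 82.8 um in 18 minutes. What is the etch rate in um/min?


Step 1: Etch rate = depth / time
Step 2: rate = 82.8 / 18
rate = 4.6 um/min


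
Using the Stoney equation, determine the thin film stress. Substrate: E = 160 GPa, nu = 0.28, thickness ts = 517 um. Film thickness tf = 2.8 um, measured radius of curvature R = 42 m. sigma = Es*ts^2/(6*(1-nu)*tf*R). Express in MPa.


Step 1: Compute numerator: Es * ts^2 = 160 * 517^2 = 42766240 (GPa*um^2)
Step 2: Compute denominator (R in um): 6*(1-nu)*tf*R = 6*0.72*2.8*42e6 = 508032000.0 (um^2)
Step 3: sigma (GPa) = 42766240 / 508032000.0 = 8.418e-02 GPa
Step 4: Convert to MPa (x1000): sigma = 84.2 MPa


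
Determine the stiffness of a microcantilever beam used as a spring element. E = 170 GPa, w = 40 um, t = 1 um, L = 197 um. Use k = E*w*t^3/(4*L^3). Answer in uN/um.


Step 1: Convert E to consistent units (1 GPa = 1000 uN/um^2).
E = 170 GPa = 170000 uN/um^2
Step 2: Compute t^3 = 1^3 = 1
Step 3: Compute L^3 = 197^3 = 7645373
Step 4: k = 170000 * 40 * 1 / (4 * 7645373)
k = 0.2224 uN/um


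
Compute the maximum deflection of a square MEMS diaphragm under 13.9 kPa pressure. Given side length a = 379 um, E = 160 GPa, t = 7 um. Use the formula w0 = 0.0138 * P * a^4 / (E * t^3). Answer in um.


Step 1: Convert pressure to compatible units (E is in GPa, so P in GPa).
P = 13.9 kPa = 13.9e-6 GPa
Step 2: Compute numerator: 0.0138 * P * a^4.
a^4 = 379^4 = 20632736881
numerator = 0.0138 * 13.9e-6 * 20632736881 = 3.9578e+03
Step 3: Compute denominator: E * t^3 = 160 * 7^3 = 54880
Step 4: w0 = numerator / denominator = 3.9578e+03 / 54880 = 0.0721 um


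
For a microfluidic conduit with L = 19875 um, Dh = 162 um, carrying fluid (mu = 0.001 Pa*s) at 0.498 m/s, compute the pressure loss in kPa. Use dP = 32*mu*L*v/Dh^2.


Step 1: Convert to SI: L = 19875e-6 m, Dh = 162e-6 m
Step 2: dP = 32 * 0.001 * 19875e-6 * 0.498 / (162e-6)^2
Step 3: dP = 12068.59 Pa
Step 4: Convert to kPa: dP = 12.07 kPa


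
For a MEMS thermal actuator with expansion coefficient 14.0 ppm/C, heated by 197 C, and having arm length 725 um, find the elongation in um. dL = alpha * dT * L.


Step 1: Convert CTE: alpha = 14.0 ppm/C = 14.0e-6 /C
Step 2: dL = 14.0e-6 * 197 * 725
dL = 1.9996 um


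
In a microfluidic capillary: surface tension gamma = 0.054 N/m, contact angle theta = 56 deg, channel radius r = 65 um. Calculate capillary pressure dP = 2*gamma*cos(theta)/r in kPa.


Step 1: cos(56 deg) = 0.5592
Step 2: Convert r to m: r = 65e-6 m
Step 3: dP = 2 * 0.054 * 0.5592 / 65e-6 = 929.1 Pa
Step 4: Convert Pa to kPa (divide by 1000).
dP = 0.93 kPa


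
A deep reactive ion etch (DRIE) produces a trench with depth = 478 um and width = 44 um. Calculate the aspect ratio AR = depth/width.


Step 1: AR = depth / width
Step 2: AR = 478 / 44
AR = 10.9


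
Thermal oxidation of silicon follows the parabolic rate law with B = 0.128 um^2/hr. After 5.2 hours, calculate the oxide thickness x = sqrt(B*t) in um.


Step 1: Compute B*t = 0.128 * 5.2 = 0.6656
Step 2: x = sqrt(0.6656)
x = 0.816 um


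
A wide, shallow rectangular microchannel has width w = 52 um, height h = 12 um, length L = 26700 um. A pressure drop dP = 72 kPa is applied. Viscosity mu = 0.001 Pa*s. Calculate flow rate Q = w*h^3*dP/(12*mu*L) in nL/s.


Step 1: Convert all dimensions to SI (meters).
w = 52e-6 m, h = 12e-6 m, L = 26700e-6 m, dP = 72e3 Pa
Step 2: Q = w * h^3 * dP / (12 * mu * L)
Q = 52e-6 * (12e-6)^3 * 72e3 / (12 * 0.001 * 26700e-6) = 2.019236e-11 m^3/s
Step 3: Convert Q from m^3/s to nL/s (1 m^3 = 1e12 nL, so multiply by 1e12).
Q = 20.192 nL/s


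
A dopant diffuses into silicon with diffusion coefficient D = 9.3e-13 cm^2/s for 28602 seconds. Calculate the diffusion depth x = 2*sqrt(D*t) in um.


Step 1: Compute D*t = 9.3e-13 * 28602 = 2.659986e-08 cm^2
Step 2: sqrt(D*t) = 1.63095e-04 cm
Step 3: x = 2 * 1.63095e-04 cm = 3.2619e-04 cm
Step 4: Convert to um (1 cm = 1e4 um): x = 3.262 um


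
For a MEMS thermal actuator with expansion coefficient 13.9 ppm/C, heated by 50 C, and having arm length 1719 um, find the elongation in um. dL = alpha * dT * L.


Step 1: Convert CTE: alpha = 13.9 ppm/C = 13.9e-6 /C
Step 2: dL = 13.9e-6 * 50 * 1719
dL = 1.1947 um


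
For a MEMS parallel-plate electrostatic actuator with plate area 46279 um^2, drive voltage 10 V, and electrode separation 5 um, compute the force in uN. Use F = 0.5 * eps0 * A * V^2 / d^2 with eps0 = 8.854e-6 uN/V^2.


Step 1: Identify parameters.
eps0 = 8.854e-6 uN/V^2, A = 46279 um^2, V = 10 V, d = 5 um
Step 2: Compute V^2 = 10^2 = 100
Step 3: Compute d^2 = 5^2 = 25
Step 4: F = 0.5 * 8.854e-6 * 46279 * 100 / 25
F = 0.82 uN


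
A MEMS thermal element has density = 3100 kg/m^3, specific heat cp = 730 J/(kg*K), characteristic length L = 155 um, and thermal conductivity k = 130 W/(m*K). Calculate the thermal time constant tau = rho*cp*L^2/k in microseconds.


Step 1: Convert L to m: L = 155e-6 m
Step 2: L^2 = (155e-6)^2 = 2.4025e-08 m^2
Step 3: tau = 3100 * 730 * 2.4025e-08 / 130 = 4.182198e-04 s
Step 4: Convert to microseconds (multiply by 1e6).
tau = 418.22 us


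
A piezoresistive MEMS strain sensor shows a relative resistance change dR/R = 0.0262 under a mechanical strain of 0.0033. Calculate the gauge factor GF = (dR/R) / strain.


Step 1: Identify values.
dR/R = 0.0262, strain = 0.0033
Step 2: GF = (dR/R) / strain = 0.0262 / 0.0033
GF = 7.9


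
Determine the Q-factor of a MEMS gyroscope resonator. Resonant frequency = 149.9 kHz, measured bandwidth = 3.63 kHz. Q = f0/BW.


Step 1: Q = f0 / bandwidth
Step 2: Q = 149.9 / 3.63
Q = 41.3


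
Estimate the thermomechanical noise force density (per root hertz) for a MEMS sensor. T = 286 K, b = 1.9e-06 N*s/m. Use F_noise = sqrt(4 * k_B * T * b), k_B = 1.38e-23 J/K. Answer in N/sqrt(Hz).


Step 1: Compute 4 * k_B * T * b
= 4 * 1.38e-23 * 286 * 1.9e-06
= 2.9996e-26 N^2/Hz
Step 2: F_noise = sqrt(2.9996e-26)
F_noise = 1.73e-13 N/sqrt(Hz)


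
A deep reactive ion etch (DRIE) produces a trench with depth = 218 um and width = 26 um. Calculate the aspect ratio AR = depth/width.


Step 1: AR = depth / width
Step 2: AR = 218 / 26
AR = 8.4


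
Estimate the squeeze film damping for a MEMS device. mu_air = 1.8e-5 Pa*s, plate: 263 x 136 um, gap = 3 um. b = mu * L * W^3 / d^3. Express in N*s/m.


Step 1: Convert to SI.
L = 263e-6 m, W = 136e-6 m, d = 3e-6 m
Step 2: W^3 = (136e-6)^3 = 2.52e-12 m^3
Step 3: d^3 = (3e-6)^3 = 2.70e-17 m^3
Step 4: b = 1.8e-5 * 263e-6 * 2.52e-12 / 2.70e-17
b = 4.41e-04 N*s/m


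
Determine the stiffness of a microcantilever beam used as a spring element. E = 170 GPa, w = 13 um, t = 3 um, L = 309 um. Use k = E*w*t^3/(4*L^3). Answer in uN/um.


Step 1: Convert E to consistent units (1 GPa = 1000 uN/um^2).
E = 170 GPa = 170000 uN/um^2
Step 2: Compute t^3 = 3^3 = 27
Step 3: Compute L^3 = 309^3 = 29503629
Step 4: k = 170000 * 13 * 27 / (4 * 29503629)
k = 0.5056 uN/um


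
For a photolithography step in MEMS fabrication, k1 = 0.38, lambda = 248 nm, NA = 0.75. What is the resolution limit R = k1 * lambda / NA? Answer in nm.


Step 1: Identify values: k1 = 0.38, lambda = 248 nm, NA = 0.75
Step 2: R = k1 * lambda / NA
R = 0.38 * 248 / 0.75
R = 125.7 nm


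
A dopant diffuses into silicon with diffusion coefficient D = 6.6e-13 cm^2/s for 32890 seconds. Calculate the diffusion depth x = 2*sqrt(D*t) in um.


Step 1: Compute D*t = 6.6e-13 * 32890 = 2.17074e-08 cm^2
Step 2: sqrt(D*t) = 1.47334e-04 cm
Step 3: x = 2 * 1.47334e-04 cm = 2.94668e-04 cm
Step 4: Convert to um (1 cm = 1e4 um): x = 2.947 um
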